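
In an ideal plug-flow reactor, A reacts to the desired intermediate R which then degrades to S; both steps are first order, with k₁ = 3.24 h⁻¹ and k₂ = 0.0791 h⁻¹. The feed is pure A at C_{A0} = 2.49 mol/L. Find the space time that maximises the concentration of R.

Setting dC_R/dτ = 0 gives τ_opt = ln(k₂/k₁)/(k₂−k₁).
= ln(0.0791/3.24)/(0.0791−3.24) = ln(0.02441)/-3.161 = -3.713/-3.161 = 1.17 h.

1.17 h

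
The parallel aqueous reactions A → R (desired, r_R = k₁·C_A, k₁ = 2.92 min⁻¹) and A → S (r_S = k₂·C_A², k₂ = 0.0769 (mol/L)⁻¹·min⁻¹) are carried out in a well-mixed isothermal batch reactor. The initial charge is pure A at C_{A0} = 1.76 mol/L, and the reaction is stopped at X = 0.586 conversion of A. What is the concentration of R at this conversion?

C_A = C_{A0}(1−X) = 0.7286 mol/L.
Along a PFR/batch, dC_R/dC_A = −r_R/(r_R+r_S) = −k₁/(k₁+k₂·C_A).
Integrating from C_{A0} to C_A: C_R = (2.92/0.0769)·ln[(2.92+0.0769·1.76)/(2.92+0.0769·0.729)] = 37.97·ln(3.055/2.976) = 0.9987 mol/L.

0.999 mol/L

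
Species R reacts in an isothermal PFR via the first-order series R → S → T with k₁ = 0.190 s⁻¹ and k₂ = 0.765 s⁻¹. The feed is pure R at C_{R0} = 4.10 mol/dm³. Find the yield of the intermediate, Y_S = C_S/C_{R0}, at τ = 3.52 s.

Solving the coupled first-order balances gives C_S(τ) = [k₁/(k₂−k₁)]·C_{R0}·(e^(−k₁τ) − e^(−k₂τ)).
e^(−k₁τ) = e^(−0.190×3.52) = e^(−0.6688) = 0.5123; e^(−k₂τ) = e^(−2.693) = 0.06769.
C_S = 0.190×4.10/(0.765−0.190) × (0.5123−0.06769) = 1.355×0.4446 = 0.6024 mol/dm³.
Y_S = C_S/C_{R0} = 0.6024/4.10 = 0.147.

0.147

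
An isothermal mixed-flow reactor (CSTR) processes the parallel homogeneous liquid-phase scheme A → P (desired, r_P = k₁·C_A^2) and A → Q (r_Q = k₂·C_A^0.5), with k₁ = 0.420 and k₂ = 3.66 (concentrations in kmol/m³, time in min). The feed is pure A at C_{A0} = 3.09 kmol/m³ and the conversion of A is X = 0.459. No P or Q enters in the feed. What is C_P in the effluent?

Exit C_A = C_{A0}(1−X) = 3.09×0.541 = 1.672 kmol/m³.
A CSTR operates uniformly at the exit composition, giving r_P = 1.174 and r_Q = 4.732 (each k·C_A^n at C_A = 1.672).
Fraction of consumed A going to P: r_P/(r_P+r_Q) = 0.1987.
C_P = 0.1987·C_{A0}·X = 0.1987×3.09×0.459 = 0.282 kmol/m³.

0.282 kmol/m³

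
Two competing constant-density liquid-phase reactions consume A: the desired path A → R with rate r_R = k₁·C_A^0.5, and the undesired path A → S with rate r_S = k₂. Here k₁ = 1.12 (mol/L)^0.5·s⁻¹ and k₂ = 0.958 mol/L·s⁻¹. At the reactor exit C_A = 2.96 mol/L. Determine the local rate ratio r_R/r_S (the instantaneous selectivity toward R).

S_{R/S} = r_R/r_S = (k₁·C_A^0.5)/(k₂) = (k₁/k₂)·C_A^0.5.
= (1.12×2.960^0.5) / (0.958) = 1.927/0.9580 = 2.01.

2.01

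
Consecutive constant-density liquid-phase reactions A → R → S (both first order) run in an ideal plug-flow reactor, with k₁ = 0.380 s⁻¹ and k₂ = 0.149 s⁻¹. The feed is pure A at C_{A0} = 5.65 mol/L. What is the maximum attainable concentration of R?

3.09 mol/L

Evaluating C_R at τ_opt = ln(k₂/k₁)/(k₂−k₁) gives C_{R,max}/C_{A0} = (k₁/k₂)^[k₂/(k₂−k₁)].
= (0.380/0.149)^(0.149/(0.149−0.380)) = (2.550)^(-0.6450) = 0.5467.
C_{R,max} = 0.5467×5.65 = 3.09 mol/L.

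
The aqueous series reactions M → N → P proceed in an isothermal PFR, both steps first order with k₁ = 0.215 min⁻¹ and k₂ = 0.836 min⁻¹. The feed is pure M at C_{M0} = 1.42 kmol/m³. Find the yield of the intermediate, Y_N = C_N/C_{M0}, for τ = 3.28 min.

0.149

For first-order series with pure M initially, C_N(τ) = k₁C_{M0}/(k₂−k₁)·(e^(−k₁τ) − e^(−k₂τ)).
e^(−k₁τ) = e^(−0.215×3.28) = e^(−0.7052) = 0.4940; e^(−k₂τ) = e^(−2.742) = 0.06444.
C_N = 0.215×1.42/(0.836−0.215) × (0.4940−0.06444) = 0.4916×0.4296 = 0.2112 kmol/m³.
Y_N = C_N/C_{M0} = 0.2112/1.42 = 0.149.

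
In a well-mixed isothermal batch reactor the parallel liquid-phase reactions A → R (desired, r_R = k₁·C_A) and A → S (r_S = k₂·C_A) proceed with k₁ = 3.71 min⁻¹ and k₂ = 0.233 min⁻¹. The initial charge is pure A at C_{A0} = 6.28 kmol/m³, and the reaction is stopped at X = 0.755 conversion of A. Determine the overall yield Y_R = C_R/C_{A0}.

C_A = C_{A0}(1−X) = 1.539 kmol/m³.
Both paths are first order in A, so the instantaneous fraction to R is constant: dC_R/d(−C_A) = k₁/(k₁+k₂) = 0.9409.
C_R = 0.9409·(C_{A0}−C_A) = 0.9409×4.741 = 4.46 kmol/m³.
Y_R = C_R/C_{A0} = 4.461/6.28 = 0.710.

0.710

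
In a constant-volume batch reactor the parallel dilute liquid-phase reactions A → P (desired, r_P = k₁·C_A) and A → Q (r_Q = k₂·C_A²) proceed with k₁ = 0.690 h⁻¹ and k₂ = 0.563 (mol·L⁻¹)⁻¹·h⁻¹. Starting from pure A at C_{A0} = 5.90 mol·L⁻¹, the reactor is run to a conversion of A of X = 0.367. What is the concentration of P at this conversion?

C_A = C_{A0}(1−X) = 3.735 mol·L⁻¹.
Along a PFR/batch, dC_P/dC_A = −r_P/(r_P+r_Q) = −k₁/(k₁+k₂·C_A).
Integrating from C_{A0} to C_A: C_P = (0.690/0.563)·ln[(0.690+0.563·5.90)/(0.690+0.563·3.73)] = 1.226·ln(4.012/2.793) = 0.4439 mol·L⁻¹.

0.444 mol·L⁻¹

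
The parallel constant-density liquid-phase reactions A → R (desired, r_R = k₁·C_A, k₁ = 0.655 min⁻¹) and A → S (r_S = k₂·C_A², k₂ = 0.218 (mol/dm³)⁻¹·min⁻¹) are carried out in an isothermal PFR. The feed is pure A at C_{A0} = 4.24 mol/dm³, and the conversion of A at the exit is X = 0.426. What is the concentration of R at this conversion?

0.862 mol/dm³

C_A = C_{A0}(1−X) = 2.434 mol/dm³.
Along a PFR/batch, dC_R/dC_A = −r_R/(r_R+r_S) = −k₁/(k₁+k₂·C_A).
Integrating from C_{A0} to C_A: C_R = (0.655/0.218)·ln[(0.655+0.218·4.24)/(0.655+0.218·2.43)] = 3.005·ln(1.579/1.186) = 0.8617 mol/dm³.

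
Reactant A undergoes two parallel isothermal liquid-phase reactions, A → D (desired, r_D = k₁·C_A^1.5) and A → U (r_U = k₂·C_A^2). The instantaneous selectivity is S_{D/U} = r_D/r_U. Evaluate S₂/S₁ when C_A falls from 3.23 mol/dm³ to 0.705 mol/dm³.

2.14

S_{D/U} = (k₁/k₂)·C_A^-0.5, so S₂/S₁ = (C_{A,2}/C_{A,1})^-0.5.
= (0.705/3.23)^(-0.5) = (0.2183)^(-0.5) = 2.14.
Selectivity toward D rises as C_A falls — low-concentration operation is favoured.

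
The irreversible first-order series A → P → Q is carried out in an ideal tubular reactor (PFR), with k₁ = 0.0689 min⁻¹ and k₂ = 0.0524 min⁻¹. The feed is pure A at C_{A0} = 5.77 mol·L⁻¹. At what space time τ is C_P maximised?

16.6 min

The intermediate peaks when r₁ = r₂, i.e. k₁e^(−k₁τ) = k₂e^(−k₂τ), giving τ_opt = ln(k₂/k₁)/(k₂−k₁).
= ln(0.0524/0.0689)/(0.0524−0.0689) = ln(0.7605)/-0.01650 = -0.2737/-0.01650 = 16.6 min.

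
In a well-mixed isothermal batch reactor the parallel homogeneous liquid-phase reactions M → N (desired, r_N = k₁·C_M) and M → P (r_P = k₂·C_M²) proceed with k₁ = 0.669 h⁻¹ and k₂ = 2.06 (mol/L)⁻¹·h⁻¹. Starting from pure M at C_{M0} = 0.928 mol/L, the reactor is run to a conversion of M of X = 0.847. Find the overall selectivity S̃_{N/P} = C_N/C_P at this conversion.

C_M = C_{M0}(1−X) = 0.1420 mol/L.
Along a PFR/batch, dC_N/dC_M = −r_N/(r_N+r_P) = −k₁/(k₁+k₂·C_M).
Integrating from C_{M0} to C_M: C_N = (0.669/2.06)·ln[(0.669+2.06·0.928)/(0.669+2.06·0.142)] = 0.3248·ln(2.581/0.9615) = 0.3206 mol/L.
C_P = (C_{M0}−C_M)−C_N = 0.4654 mol/L; S̃_{N/P} = 0.3206/0.4654 = 0.689.

0.689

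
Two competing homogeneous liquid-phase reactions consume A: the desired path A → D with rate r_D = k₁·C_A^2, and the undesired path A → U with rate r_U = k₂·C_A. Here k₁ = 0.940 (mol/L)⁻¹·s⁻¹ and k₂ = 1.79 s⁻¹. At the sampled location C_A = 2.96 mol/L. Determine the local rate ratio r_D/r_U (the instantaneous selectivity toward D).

1.55

S_{D/U} = r_D/r_U = (k₁·C_A^2)/(k₂·C_A) = (k₁/k₂)·C_A.
= (0.940×2.960^2) / (1.79×2.960) = 8.236/5.298 = 1.55.
Since the desired path is higher order in A, keeping C_A high (PFR or concentrated feed) favours D.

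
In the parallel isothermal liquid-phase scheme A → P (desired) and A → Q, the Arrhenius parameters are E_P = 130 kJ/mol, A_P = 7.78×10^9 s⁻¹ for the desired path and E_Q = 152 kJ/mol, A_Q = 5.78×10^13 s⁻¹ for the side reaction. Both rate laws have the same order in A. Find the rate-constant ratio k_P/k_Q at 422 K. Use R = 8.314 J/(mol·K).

Since both paths have the same order in A, the concentration cancels and S_{P/Q} = k_P/k_Q = (A_P/A_Q)·exp[(E_Q−E_P)/(RT)].
(E_Q−E_P)/(RT) = (152−130)×10³/(8.314×422) = 22000/3509 = 6.270.
k_P/k_Q = (7.78×10^9/5.78×10^13)·exp(6.270) = 1.346×10^-4 × 528.7 = 0.0712.
Since E_P < E_Q, lowering the temperature improves selectivity toward P.

0.0712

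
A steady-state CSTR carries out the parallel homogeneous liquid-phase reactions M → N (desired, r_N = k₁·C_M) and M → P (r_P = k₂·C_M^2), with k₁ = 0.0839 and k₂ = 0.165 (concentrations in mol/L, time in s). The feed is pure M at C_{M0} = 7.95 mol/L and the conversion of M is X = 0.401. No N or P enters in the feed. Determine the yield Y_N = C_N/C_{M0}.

Exit C_M = C_{M0}(1−X) = 7.95×0.599 = 4.762 mol/L.
In a CSTR the entire volume is at exit conditions, so r_N = 0.0839×4.762 = 0.3995 and r_P = 0.165×4.762^2 = 3.742.
Fraction of consumed M going to N: r_N/(r_N+r_P) = 0.09648.
C_N = 0.09648·C_{M0}·X = 0.09648×7.95×0.401 = 0.308 mol/L; Y_N = C_N/C_{M0} = 0.0387.

0.0387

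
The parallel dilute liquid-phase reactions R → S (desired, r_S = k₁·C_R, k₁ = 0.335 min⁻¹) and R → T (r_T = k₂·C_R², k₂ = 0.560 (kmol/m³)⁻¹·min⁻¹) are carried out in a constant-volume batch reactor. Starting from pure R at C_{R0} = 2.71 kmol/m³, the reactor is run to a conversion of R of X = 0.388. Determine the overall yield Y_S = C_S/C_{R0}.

C_R = C_{R0}(1−X) = 1.659 kmol/m³.
Along a PFR/batch, dC_S/dC_R = −r_S/(r_S+r_T) = −k₁/(k₁+k₂·C_R).
Integrating from C_{R0} to C_R: C_S = (0.335/0.560)·ln[(0.335+0.560·2.71)/(0.335+0.560·1.66)] = 0.5982·ln(1.853/1.264) = 0.2288 kmol/m³.
Y_S = C_S/C_{R0} = 0.2288/2.71 = 0.0844.

0.0844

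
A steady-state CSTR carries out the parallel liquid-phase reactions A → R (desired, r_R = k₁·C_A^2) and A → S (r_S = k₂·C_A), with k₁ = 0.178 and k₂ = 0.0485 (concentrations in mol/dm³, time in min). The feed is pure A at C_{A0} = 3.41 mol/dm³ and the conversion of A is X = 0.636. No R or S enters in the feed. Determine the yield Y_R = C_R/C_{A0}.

0.522

Exit C_A = C_{A0}(1−X) = 3.41×0.364 = 1.241 mol/dm³.
Rates in a CSTR are evaluated at the outlet concentration: r_R = 0.178×1.241^2 = 0.2742, r_S = 0.0485×1.241 = 0.06020.
Fraction of consumed A going to R: r_R/(r_R+r_S) = 0.8200.
C_R = 0.8200·C_{A0}·X = 0.8200×3.41×0.636 = 1.78 mol/dm³; Y_R = C_R/C_{A0} = 0.522.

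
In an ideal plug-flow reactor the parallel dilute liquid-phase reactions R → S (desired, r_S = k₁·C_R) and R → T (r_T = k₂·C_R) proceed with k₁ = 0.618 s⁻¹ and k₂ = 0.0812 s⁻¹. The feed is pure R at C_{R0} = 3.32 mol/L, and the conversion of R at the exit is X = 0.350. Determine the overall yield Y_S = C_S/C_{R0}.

0.309

C_R = C_{R0}(1−X) = 2.158 mol/L.
Both paths are first order in R, so the instantaneous fraction to S is constant: dC_S/d(−C_R) = k₁/(k₁+k₂) = 0.8839.
C_S = 0.8839·(C_{R0}−C_R) = 0.8839×1.162 = 1.03 mol/L.
Y_S = C_S/C_{R0} = 1.027/3.32 = 0.309.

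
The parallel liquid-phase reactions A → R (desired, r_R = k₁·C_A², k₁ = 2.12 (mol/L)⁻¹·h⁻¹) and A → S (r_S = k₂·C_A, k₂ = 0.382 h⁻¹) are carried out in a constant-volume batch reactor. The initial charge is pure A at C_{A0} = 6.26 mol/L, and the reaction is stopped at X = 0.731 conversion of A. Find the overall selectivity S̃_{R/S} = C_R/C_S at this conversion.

19.5

C_A = C_{A0}(1−X) = 1.684 mol/L.
Along a PFR/batch, dC_S/dC_A = −r_S/(r_R+r_S) = −k₂/(k₂+k₁·C_A).
Integrating from C_{A0} to C_A: C_S = (0.382/2.12)·ln[(0.382+2.12·6.26)/(0.382+2.12·1.68)] = 0.1802·ln(13.65/3.952) = 0.2234 mol/L.
Then C_R = (C_{A0}−C_A) − C_S = 4.576 − 0.2234 = 4.353 mol/L.
S̃_{R/S} = C_R/C_S = 4.353/0.2234 = 19.5.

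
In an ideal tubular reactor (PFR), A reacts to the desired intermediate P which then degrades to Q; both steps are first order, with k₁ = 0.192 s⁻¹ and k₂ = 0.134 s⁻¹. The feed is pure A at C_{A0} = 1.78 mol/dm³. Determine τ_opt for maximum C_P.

For first-order series the maximum of C_P occurs at τ_opt = ln(k₂/k₁)/(k₂−k₁).
= ln(0.134/0.192)/(0.134−0.192) = ln(0.6979)/-0.05800 = -0.3597/-0.05800 = 6.20 s.

6.20 s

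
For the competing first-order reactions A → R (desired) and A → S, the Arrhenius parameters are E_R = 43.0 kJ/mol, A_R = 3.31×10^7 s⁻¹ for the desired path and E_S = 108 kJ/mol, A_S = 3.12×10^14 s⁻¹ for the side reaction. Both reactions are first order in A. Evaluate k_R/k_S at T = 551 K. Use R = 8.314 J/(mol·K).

0.154

k_R/k_S = (A_R/A_S)·exp[−(E_R−E_S)/(RT)] = (A_R/A_S)·exp[(E_S−E_R)/(RT)].
(E_S−E_R)/(RT) = (108−43.0)×10³/(8.314×551) = 65000/4581 = 14.19.
k_R/k_S = (3.31×10^7/3.12×10^14)·exp(14.19) = 1.061×10^-7 × 1.453×10^6 = 0.154.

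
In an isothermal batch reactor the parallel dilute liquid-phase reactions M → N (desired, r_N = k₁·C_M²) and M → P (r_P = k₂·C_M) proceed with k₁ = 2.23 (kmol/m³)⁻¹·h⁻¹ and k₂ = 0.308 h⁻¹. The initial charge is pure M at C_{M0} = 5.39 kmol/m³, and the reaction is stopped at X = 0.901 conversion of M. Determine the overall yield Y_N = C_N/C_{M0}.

0.847

C_M = C_{M0}(1−X) = 0.5336 kmol/m³.
Along a PFR/batch, dC_P/dC_M = −r_P/(r_N+r_P) = −k₂/(k₂+k₁·C_M).
Integrating from C_{M0} to C_M: C_P = (0.308/2.23)·ln[(0.308+2.23·5.39)/(0.308+2.23·0.534)] = 0.1381·ln(12.33/1.498) = 0.2911 kmol/m³.
Then C_N = (C_{M0}−C_M) − C_P = 4.856 − 0.2911 = 4.565 kmol/m³.
Y_N = C_N/C_{M0} = 4.565/5.39 = 0.847.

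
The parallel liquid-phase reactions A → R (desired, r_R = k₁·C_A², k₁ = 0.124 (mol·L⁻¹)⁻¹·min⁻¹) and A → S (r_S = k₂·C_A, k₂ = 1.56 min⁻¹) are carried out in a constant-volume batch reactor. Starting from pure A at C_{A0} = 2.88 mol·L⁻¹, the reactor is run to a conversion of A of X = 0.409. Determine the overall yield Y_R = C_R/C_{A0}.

C_A = C_{A0}(1−X) = 1.702 mol·L⁻¹.
Along a PFR/batch, dC_S/dC_A = −r_S/(r_R+r_S) = −k₂/(k₂+k₁·C_A).
Integrating from C_{A0} to C_A: C_S = (1.56/0.124)·ln[(1.56+0.124·2.88)/(1.56+0.124·1.70)] = 12.58·ln(1.917/1.771) = 0.9970 mol·L⁻¹.
Then C_R = (C_{A0}−C_A) − C_S = 1.178 − 0.9970 = 0.1809 mol·L⁻¹.
Y_R = C_R/C_{A0} = 0.1809/2.88 = 0.0628.

0.0628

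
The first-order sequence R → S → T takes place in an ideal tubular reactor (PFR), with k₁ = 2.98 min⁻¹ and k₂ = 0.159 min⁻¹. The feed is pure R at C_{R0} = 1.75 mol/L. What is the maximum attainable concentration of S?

1.48 mol/L

Evaluating C_S at τ_opt = ln(k₂/k₁)/(k₂−k₁) gives C_{S,max}/C_{R0} = (k₁/k₂)^[k₂/(k₂−k₁)].
= (2.98/0.159)^(0.159/(0.159−2.98)) = (18.74)^(-0.05636) = 0.8477.
C_{S,max} = 0.8477×1.75 = 1.48 mol/L.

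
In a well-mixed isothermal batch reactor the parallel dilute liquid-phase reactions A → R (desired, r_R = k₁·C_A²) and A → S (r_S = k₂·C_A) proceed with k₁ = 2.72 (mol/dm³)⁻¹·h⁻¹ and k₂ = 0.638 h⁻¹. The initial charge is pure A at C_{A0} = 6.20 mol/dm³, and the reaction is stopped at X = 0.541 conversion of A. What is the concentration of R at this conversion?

3.18 mol/dm³

C_A = C_{A0}(1−X) = 2.846 mol/dm³.
Along a PFR/batch, dC_S/dC_A = −r_S/(r_R+r_S) = −k₂/(k₂+k₁·C_A).
Integrating from C_{A0} to C_A: C_S = (0.638/2.72)·ln[(0.638+2.72·6.20)/(0.638+2.72·2.85)] = 0.2346·ln(17.50/8.379) = 0.1728 mol/dm³.
Then C_R = (C_{A0}−C_A) − C_S = 3.354 − 0.1728 = 3.181 mol/dm³.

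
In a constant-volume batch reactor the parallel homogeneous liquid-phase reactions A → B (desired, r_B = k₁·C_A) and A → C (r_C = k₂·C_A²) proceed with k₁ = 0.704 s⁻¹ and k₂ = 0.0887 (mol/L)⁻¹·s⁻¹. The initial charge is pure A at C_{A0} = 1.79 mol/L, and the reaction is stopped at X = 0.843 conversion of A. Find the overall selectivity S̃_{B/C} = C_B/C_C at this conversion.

C_A = C_{A0}(1−X) = 0.2810 mol/L.
Along a PFR/batch, dC_B/dC_A = −r_B/(r_B+r_C) = −k₁/(k₁+k₂·C_A).
Integrating from C_{A0} to C_A: C_B = (0.704/0.0887)·ln[(0.704+0.0887·1.79)/(0.704+0.0887·0.281)] = 7.937·ln(0.8628/0.7289) = 1.338 mol/L.
C_C = (C_{A0}−C_A)−C_B = 0.1710 mol/L; S̃_{B/C} = 1.338/0.1710 = 7.82.

7.82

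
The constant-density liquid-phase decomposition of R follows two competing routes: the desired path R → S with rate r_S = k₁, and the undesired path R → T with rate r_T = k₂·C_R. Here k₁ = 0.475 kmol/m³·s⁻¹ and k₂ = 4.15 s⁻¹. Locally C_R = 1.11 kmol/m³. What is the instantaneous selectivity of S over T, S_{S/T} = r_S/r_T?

S_{S/T} = r_S/r_T = (k₁)/(k₂·C_R) = (k₁/k₂)·C_R⁻¹.
= (0.475) / (4.15×1.110) = 0.4750/4.607 = 0.103.

0.103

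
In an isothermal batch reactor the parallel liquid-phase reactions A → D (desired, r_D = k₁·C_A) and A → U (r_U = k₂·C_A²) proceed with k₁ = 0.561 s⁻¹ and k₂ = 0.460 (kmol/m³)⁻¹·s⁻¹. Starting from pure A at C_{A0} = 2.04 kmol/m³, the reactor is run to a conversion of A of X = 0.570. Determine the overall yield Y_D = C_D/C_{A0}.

C_A = C_{A0}(1−X) = 0.8772 kmol/m³.
Along a PFR/batch, dC_D/dC_A = −r_D/(r_D+r_U) = −k₁/(k₁+k₂·C_A).
Integrating from C_{A0} to C_A: C_D = (0.561/0.460)·ln[(0.561+0.460·2.04)/(0.561+0.460·0.877)] = 1.220·ln(1.499/0.9645) = 0.5381 kmol/m³.
Y_D = C_D/C_{A0} = 0.5381/2.04 = 0.264.

0.264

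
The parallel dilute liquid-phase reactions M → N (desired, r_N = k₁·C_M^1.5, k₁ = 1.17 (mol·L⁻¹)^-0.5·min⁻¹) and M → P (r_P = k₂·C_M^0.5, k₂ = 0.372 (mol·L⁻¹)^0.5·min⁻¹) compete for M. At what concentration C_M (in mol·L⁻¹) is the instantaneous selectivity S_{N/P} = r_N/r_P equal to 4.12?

1.31 mol·L⁻¹

S_{N/P} = (k₁/k₂)·C_M ⇒ C_M = S·k₂/k₁.
= 4.12×0.372/1.17 = 1.31 mol·L⁻¹.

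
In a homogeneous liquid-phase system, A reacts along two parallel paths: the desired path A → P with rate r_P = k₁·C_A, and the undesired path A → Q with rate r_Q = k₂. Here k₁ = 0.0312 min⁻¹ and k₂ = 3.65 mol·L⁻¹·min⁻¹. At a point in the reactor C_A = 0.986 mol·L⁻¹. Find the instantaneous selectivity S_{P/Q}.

0.00843

S_{P/Q} = r_P/r_Q = (k₁·C_A)/(k₂) = (k₁/k₂)·C_A.
= (0.0312×0.9860) / (3.65) = 0.03076/3.650 = 0.00843.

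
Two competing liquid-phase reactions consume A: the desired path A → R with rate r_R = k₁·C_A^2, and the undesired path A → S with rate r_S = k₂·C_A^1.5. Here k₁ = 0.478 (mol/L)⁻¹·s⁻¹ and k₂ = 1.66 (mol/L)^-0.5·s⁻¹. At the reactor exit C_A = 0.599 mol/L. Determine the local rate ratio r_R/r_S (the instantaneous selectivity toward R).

0.223

S_{R/S} = r_R/r_S = (k₁·C_A^2)/(k₂·C_A^1.5) = (k₁/k₂)·C_A^0.5.
= (0.478×0.5990^2) / (1.66×0.5990^1.5) = 0.1715/0.7696 = 0.223.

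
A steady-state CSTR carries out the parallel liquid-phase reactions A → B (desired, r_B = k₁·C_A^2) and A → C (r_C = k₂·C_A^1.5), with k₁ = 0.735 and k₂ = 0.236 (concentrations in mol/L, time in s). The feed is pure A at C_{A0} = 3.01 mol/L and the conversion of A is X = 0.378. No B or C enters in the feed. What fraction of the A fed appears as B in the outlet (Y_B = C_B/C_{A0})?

Exit C_A = C_{A0}(1−X) = 3.01×0.622 = 1.872 mol/L.
In a CSTR the entire volume is at exit conditions, so r_B = 0.735×1.872^2 = 2.576 and r_C = 0.236×1.872^1.5 = 0.6046.
Fraction of consumed A going to B: r_B/(r_B+r_C) = 0.8099.
C_B = 0.8099·C_{A0}·X = 0.8099×3.01×0.378 = 0.922 mol/L; Y_B = C_B/C_{A0} = 0.306.

0.306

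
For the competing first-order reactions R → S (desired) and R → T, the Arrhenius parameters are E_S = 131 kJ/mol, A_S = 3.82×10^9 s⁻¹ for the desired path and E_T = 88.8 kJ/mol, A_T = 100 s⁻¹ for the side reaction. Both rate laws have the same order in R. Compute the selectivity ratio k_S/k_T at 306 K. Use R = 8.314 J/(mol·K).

2.39

With equal orders, S_{S/T} = k_S/k_T = (A_S/A_T)·exp[(E_T−E_S)/(RT)].
(E_T−E_S)/(RT) = (88.8−131)×10³/(8.314×306) = -42200/2544 = -16.59.
k_S/k_T = (3.82×10^9/100)·exp(-16.59) = 3.820×10^7 × 6.254×10^-8 = 2.39.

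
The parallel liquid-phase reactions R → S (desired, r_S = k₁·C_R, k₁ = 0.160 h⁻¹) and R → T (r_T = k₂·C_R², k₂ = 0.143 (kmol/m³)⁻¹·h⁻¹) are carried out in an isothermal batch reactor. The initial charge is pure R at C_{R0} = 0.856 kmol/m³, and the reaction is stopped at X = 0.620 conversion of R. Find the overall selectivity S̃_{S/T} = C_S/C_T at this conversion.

C_R = C_{R0}(1−X) = 0.3253 kmol/m³.
Along a PFR/batch, dC_S/dC_R = −r_S/(r_S+r_T) = −k₁/(k₁+k₂·C_R).
Integrating from C_{R0} to C_R: C_S = (0.160/0.143)·ln[(0.160+0.143·0.856)/(0.160+0.143·0.325)] = 1.119·ln(0.2824/0.2065) = 0.3502 kmol/m³.
C_T = (C_{R0}−C_R)−C_S = 0.1805 kmol/m³; S̃_{S/T} = 0.3502/0.1805 = 1.94.

1.94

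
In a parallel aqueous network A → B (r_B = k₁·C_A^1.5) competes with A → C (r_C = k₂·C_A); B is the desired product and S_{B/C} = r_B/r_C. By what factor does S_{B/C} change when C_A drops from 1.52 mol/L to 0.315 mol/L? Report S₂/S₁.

0.455

S_{B/C} = (k₁/k₂)·C_A^0.5, so S₂/S₁ = (C_{A,2}/C_{A,1})^0.5.
= (0.315/1.52)^0.5 = (0.2072)^0.5 = 0.455.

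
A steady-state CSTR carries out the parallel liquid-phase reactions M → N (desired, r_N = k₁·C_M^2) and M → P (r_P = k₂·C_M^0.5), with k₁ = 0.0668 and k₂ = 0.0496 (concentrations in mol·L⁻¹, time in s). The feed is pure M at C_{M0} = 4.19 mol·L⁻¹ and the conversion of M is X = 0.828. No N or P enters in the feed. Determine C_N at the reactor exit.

1.57 mol·L⁻¹

Exit C_M = C_{M0}(1−X) = 4.19×0.172 = 0.7207 mol·L⁻¹.
A CSTR operates uniformly at the exit composition, giving r_N = 0.03469 and r_P = 0.04211 (each k·C_M^n at C_M = 0.7207).
Fraction of consumed M going to N: r_N/(r_N+r_P) = 0.4517.
C_N = 0.4517·C_{M0}·X = 0.4517×4.19×0.828 = 1.57 mol·L⁻¹.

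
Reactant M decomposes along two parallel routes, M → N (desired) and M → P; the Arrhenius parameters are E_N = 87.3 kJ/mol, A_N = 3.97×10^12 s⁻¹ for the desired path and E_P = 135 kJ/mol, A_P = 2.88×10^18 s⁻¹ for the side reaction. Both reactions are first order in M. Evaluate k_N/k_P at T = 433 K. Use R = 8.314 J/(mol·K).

Since both paths have the same order in M, the concentration cancels and S_{N/P} = k_N/k_P = (A_N/A_P)·exp[(E_P−E_N)/(RT)].
(E_P−E_N)/(RT) = (135−87.3)×10³/(8.314×433) = 47700/3600 = 13.25.
k_N/k_P = (3.97×10^12/2.88×10^18)·exp(13.25) = 1.378×10^-6 × 5.681×10^5 = 0.783.
Since E_N < E_P, lowering the temperature improves selectivity toward N.

0.783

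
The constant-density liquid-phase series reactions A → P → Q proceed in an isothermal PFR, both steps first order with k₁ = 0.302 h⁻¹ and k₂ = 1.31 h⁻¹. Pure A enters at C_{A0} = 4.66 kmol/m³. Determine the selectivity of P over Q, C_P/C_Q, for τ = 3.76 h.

0.161

The intermediate concentration in a first-order A→B→C sequence is C_P = k₁C_{A0}(e^(−k₁τ) − e^(−k₂τ))/(k₂−k₁).
e^(−k₁τ) = e^(−0.302×3.76) = e^(−1.136) = 0.3213; e^(−k₂τ) = e^(−4.926) = 0.007258.
C_P = 0.302×4.66/(1.31−0.302) × (0.3213−0.007258) = 1.396×0.3140 = 0.4384 kmol/m³.
C_A = C_{A0}e^(−k₁τ) = 1.497 kmol/m³, so C_Q = C_{A0}−C_A−C_P = 2.725 kmol/m³; C_P/C_Q = 0.161.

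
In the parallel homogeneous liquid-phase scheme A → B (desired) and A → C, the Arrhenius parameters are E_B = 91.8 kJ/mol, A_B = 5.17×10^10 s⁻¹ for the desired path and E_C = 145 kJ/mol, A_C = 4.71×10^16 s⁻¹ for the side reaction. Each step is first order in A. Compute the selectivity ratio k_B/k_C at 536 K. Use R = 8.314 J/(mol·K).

0.168

With equal orders, S_{B/C} = k_B/k_C = (A_B/A_C)·exp[(E_C−E_B)/(RT)].
(E_C−E_B)/(RT) = (145−91.8)×10³/(8.314×536) = 53200/4456 = 11.94.
k_B/k_C = (5.17×10^10/4.71×10^16)·exp(11.94) = 1.098×10^-6 × 1.530×10^5 = 0.168.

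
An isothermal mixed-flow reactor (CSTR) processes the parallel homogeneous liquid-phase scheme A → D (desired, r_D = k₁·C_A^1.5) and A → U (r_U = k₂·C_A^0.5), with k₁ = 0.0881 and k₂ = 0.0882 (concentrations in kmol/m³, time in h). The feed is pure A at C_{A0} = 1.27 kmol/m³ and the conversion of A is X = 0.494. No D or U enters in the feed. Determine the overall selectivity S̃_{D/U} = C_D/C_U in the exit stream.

Exit C_A = C_{A0}(1−X) = 1.27×0.506 = 0.6426 kmol/m³.
In a CSTR the entire volume is at exit conditions, so r_D = 0.0881×0.6426^1.5 = 0.04538 and r_U = 0.0882×0.6426^0.5 = 0.07070.
Overall selectivity = C_D/C_U = r_Dτ/(r_Uτ) = r_D/r_U = 0.642.

0.642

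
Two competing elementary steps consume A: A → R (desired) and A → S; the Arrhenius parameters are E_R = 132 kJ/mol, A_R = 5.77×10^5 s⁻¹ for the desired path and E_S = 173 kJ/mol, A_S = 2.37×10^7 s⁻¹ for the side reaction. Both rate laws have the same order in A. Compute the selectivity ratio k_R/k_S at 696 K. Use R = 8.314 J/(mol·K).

29.1

k_R/k_S = (A_R/A_S)·exp[−(E_R−E_S)/(RT)] = (A_R/A_S)·exp[(E_S−E_R)/(RT)].
(E_S−E_R)/(RT) = (173−132)×10³/(8.314×696) = 41000/5787 = 7.085.
k_R/k_S = (5.77×10^5/2.37×10^7)·exp(7.085) = 0.02435 × 1194 = 29.1.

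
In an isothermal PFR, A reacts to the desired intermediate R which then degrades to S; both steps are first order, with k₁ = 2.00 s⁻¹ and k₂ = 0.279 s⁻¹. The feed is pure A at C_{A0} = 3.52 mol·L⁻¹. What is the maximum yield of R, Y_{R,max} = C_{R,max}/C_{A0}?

For a first-order series the maximum intermediate yield is C_{R,max}/C_{A0} = (k₁/k₂)^[k₂/(k₂−k₁)].
= (2.00/0.279)^(0.279/(0.279−2.00)) = (7.168)^(-0.1621) = 0.7266.

0.727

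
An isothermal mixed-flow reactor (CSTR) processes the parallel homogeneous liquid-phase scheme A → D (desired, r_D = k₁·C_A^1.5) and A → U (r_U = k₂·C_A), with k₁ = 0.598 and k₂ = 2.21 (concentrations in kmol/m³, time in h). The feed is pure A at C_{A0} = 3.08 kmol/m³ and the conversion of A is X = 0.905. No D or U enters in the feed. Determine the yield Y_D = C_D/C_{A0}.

0.116

Exit C_A = C_{A0}(1−X) = 3.08×0.0950 = 0.2926 kmol/m³.
A CSTR operates uniformly at the exit composition, giving r_D = 0.09465 and r_U = 0.6466 (each k·C_A^n at C_A = 0.2926).
Fraction of consumed A going to D: r_D/(r_D+r_U) = 0.1277.
C_D = 0.1277·C_{A0}·X = 0.1277×3.08×0.905 = 0.356 kmol/m³; Y_D = C_D/C_{A0} = 0.116.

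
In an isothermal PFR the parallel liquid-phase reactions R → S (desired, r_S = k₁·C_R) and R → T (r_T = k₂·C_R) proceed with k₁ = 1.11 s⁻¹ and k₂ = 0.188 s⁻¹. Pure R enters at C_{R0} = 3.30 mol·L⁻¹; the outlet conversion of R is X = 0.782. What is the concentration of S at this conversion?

C_R = C_{R0}(1−X) = 0.7194 mol·L⁻¹.
Both paths are first order in R, so the instantaneous fraction to S is constant: dC_S/d(−C_R) = k₁/(k₁+k₂) = 0.8552.
C_S = 0.8552·(C_{R0}−C_R) = 0.8552×2.581 = 2.21 mol·L⁻¹.

2.21 mol·L⁻¹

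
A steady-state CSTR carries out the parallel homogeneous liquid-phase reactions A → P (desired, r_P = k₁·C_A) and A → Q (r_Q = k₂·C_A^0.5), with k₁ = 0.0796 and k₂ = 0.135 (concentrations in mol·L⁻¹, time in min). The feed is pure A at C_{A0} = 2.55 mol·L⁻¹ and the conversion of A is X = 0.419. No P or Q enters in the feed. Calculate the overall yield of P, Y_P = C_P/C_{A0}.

0.175

Exit C_A = C_{A0}(1−X) = 2.55×0.581 = 1.482 mol·L⁻¹.
A CSTR operates uniformly at the exit composition, giving r_P = 0.1179 and r_Q = 0.1643 (each k·C_A^n at C_A = 1.482).
Fraction of consumed A going to P: r_P/(r_P+r_Q) = 0.4178.
C_P = 0.4178·C_{A0}·X = 0.4178×2.55×0.419 = 0.446 mol·L⁻¹; Y_P = C_P/C_{A0} = 0.175.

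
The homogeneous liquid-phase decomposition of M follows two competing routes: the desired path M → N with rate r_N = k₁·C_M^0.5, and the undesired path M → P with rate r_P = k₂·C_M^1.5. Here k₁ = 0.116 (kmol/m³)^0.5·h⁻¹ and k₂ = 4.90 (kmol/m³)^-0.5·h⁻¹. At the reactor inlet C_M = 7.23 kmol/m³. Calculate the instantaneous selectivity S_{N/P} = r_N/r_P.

S_{N/P} = r_N/r_P = (k₁·C_M^0.5)/(k₂·C_M^1.5) = (k₁/k₂)·C_M⁻¹.
= (0.116×7.230^0.5) / (4.90×7.230^1.5) = 0.3119/95.26 = 0.00327.

0.00327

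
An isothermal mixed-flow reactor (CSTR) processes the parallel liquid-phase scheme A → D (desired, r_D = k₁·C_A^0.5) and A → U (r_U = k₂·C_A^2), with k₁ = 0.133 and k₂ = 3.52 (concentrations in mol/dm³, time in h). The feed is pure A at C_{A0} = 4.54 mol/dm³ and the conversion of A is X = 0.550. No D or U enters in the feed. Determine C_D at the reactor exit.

Exit C_A = C_{A0}(1−X) = 4.54×0.450 = 2.043 mol/dm³.
Rates in a CSTR are evaluated at the outlet concentration: r_D = 0.133×2.043^0.5 = 0.1901, r_U = 3.52×2.043^2 = 14.69.
Fraction of consumed A going to D: r_D/(r_D+r_U) = 0.01277.
C_D = 0.01277·C_{A0}·X = 0.01277×4.54×0.550 = 0.0319 mol/dm³.

0.0319 mol/dm³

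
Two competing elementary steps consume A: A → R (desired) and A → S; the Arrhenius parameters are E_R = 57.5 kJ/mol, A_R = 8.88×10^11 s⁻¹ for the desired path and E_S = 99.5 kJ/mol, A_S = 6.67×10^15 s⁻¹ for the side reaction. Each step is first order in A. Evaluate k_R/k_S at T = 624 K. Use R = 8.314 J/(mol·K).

0.437

Since both paths have the same order in A, the concentration cancels and S_{R/S} = k_R/k_S = (A_R/A_S)·exp[(E_S−E_R)/(RT)].
(E_S−E_R)/(RT) = (99.5−57.5)×10³/(8.314×624) = 42000/5188 = 8.096.
k_R/k_S = (8.88×10^11/6.67×10^15)·exp(8.096) = 1.331×10^-4 × 3280 = 0.437.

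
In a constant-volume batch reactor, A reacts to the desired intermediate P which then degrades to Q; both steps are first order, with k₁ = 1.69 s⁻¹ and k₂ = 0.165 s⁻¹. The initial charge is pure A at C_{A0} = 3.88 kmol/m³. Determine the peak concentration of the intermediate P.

3.02 kmol/m³

For a first-order series the maximum intermediate yield is C_{P,max}/C_{A0} = (k₁/k₂)^[k₂/(k₂−k₁)].
= (1.69/0.165)^(0.165/(0.165−1.69)) = (10.24)^(-0.1082) = 0.7775.
C_{P,max} = 0.7775×3.88 = 3.02 kmol/m³.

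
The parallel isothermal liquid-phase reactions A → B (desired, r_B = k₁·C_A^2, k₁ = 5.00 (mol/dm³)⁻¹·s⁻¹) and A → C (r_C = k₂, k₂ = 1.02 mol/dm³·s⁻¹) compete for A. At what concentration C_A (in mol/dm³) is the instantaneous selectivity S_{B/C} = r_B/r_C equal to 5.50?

1.06 mol/dm³

S_{B/C} = (k₁/k₂)·C_A^2 ⇒ C_A = (S·k₂/k₁)^(0.5).
= (5.50×1.02/5.00)^(0.5) = (1.122)^(0.5) = 1.06 mol/dm³.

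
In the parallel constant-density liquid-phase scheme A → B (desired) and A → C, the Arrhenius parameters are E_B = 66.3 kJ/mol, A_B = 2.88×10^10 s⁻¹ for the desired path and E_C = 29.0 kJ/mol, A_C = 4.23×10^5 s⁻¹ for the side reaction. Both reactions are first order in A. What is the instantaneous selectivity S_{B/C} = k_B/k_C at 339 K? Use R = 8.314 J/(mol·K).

0.122

k_B/k_C = (A_B/A_C)·exp[−(E_B−E_C)/(RT)] = (A_B/A_C)·exp[(E_C−E_B)/(RT)].
(E_C−E_B)/(RT) = (29.0−66.3)×10³/(8.314×339) = -37300/2818 = -13.23.
k_B/k_C = (2.88×10^10/4.23×10^5)·exp(-13.23) = 68085 × 1.788×10^-6 = 0.122.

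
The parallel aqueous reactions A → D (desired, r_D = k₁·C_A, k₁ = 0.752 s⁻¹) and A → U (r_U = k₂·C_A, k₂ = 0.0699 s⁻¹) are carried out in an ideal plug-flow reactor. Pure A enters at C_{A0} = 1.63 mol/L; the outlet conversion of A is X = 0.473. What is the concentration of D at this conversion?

0.705 mol/L

C_A = C_{A0}(1−X) = 0.8590 mol/L.
Both paths are first order in A, so the instantaneous fraction to D is constant: dC_D/d(−C_A) = k₁/(k₁+k₂) = 0.9150.
C_D = 0.9150·(C_{A0}−C_A) = 0.9150×0.7710 = 0.705 mol/L.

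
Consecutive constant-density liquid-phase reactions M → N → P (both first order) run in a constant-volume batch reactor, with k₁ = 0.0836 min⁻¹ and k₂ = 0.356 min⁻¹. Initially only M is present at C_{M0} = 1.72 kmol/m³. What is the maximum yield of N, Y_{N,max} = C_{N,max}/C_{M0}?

Evaluating C_N at t_opt = ln(k₂/k₁)/(k₂−k₁) gives C_{N,max}/C_{M0} = (k₁/k₂)^[k₂/(k₂−k₁)].
= (0.0836/0.356)^(0.356/(0.356−0.0836)) = (0.2348)^(1.307) = 0.1505.

0.151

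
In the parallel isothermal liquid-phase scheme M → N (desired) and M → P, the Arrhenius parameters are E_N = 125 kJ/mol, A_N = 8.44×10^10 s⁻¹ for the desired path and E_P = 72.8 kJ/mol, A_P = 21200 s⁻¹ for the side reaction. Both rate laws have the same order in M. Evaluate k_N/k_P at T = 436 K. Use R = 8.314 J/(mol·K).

2.22

With equal orders, S_{N/P} = k_N/k_P = (A_N/A_P)·exp[(E_P−E_N)/(RT)].
(E_P−E_N)/(RT) = (72.8−125)×10³/(8.314×436) = -52200/3625 = -14.40.
k_N/k_P = (8.44×10^10/21200)·exp(-14.40) = 3.981×10^6 × 5.572×10^-7 = 2.22.
Since E_N > E_P, raising the temperature improves selectivity toward N.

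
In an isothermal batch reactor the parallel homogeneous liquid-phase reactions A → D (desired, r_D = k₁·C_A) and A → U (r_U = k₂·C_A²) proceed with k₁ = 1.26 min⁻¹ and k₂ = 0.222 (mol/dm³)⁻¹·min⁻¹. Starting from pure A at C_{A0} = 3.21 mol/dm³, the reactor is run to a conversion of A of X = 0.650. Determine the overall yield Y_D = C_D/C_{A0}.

0.473

C_A = C_{A0}(1−X) = 1.123 mol/dm³.
Along a PFR/batch, dC_D/dC_A = −r_D/(r_D+r_U) = −k₁/(k₁+k₂·C_A).
Integrating from C_{A0} to C_A: C_D = (1.26/0.222)·ln[(1.26+0.222·3.21)/(1.26+0.222·1.12)] = 5.676·ln(1.973/1.509) = 1.519 mol/dm³.
Y_D = C_D/C_{A0} = 1.519/3.21 = 0.473.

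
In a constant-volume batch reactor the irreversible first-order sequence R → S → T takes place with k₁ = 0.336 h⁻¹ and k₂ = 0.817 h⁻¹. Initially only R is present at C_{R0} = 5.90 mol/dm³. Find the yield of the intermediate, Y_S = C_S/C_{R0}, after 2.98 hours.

For first-order series with pure R initially, C_S(t) = k₁C_{R0}/(k₂−k₁)·(e^(−k₁t) − e^(−k₂t)).
e^(−k₁t) = e^(−0.336×2.98) = e^(−1.001) = 0.3674; e^(−k₂t) = e^(−2.435) = 0.08763.
C_S = 0.336×5.90/(0.817−0.336) × (0.3674−0.08763) = 4.121×0.2798 = 1.153 mol/dm³.
Y_S = C_S/C_{R0} = 1.153/5.90 = 0.195.

0.195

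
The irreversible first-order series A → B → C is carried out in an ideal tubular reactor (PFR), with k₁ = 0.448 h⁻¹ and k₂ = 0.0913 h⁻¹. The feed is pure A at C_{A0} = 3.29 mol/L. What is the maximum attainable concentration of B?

For a first-order series the maximum intermediate yield is C_{B,max}/C_{A0} = (k₁/k₂)^[k₂/(k₂−k₁)].
= (0.448/0.0913)^(0.0913/(0.0913−0.448)) = (4.907)^(-0.2560) = 0.6656.
C_{B,max} = 0.6656×3.29 = 2.19 mol/L.

2.19 mol/L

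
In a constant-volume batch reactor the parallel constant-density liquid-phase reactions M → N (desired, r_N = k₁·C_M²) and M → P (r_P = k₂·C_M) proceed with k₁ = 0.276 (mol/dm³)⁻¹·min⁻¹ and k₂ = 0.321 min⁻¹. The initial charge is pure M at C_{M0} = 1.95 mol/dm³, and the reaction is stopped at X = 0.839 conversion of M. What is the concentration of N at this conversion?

C_M = C_{M0}(1−X) = 0.3140 mol/dm³.
Along a PFR/batch, dC_P/dC_M = −r_P/(r_N+r_P) = −k₂/(k₂+k₁·C_M).
Integrating from C_{M0} to C_M: C_P = (0.321/0.276)·ln[(0.321+0.276·1.95)/(0.321+0.276·0.314)] = 1.163·ln(0.8592/0.4077) = 0.8672 mol/dm³.
Then C_N = (C_{M0}−C_M) − C_P = 1.636 − 0.8672 = 0.7689 mol/dm³.

0.769 mol/dm³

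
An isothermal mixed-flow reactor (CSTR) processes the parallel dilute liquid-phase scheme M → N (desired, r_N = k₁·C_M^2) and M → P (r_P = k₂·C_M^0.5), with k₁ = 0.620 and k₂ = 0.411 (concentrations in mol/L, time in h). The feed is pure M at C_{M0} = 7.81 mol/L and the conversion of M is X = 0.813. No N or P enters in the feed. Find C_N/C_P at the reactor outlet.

Exit C_M = C_{M0}(1−X) = 7.81×0.187 = 1.460 mol/L.
A CSTR operates uniformly at the exit composition, giving r_N = 1.322 and r_P = 0.4967 (each k·C_M^n at C_M = 1.460).
Overall selectivity = C_N/C_P = r_Nτ/(r_Pτ) = r_N/r_P = 2.66.

2.66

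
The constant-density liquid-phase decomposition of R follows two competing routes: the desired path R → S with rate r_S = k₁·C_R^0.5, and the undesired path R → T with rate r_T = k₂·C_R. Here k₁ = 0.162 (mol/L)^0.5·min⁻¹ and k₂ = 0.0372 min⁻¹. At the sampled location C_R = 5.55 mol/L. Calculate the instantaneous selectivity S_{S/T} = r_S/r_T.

S_{S/T} = r_S/r_T = (k₁·C_R^0.5)/(k₂·C_R) = (k₁/k₂)·C_R^-0.5.
= (0.162×5.550^0.5) / (0.0372×5.550) = 0.3816/0.2065 = 1.85.

1.85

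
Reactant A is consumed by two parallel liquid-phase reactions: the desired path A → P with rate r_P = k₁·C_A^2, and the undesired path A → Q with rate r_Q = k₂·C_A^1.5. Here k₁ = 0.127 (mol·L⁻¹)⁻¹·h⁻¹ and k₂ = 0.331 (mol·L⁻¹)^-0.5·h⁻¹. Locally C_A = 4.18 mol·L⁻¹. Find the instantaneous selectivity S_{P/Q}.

0.784

S_{P/Q} = r_P/r_Q = (k₁·C_A^2)/(k₂·C_A^1.5) = (k₁/k₂)·C_A^0.5.
= (0.127×4.180^2) / (0.331×4.180^1.5) = 2.219/2.829 = 0.784.
Since the desired path is higher order in A, keeping C_A high (PFR or concentrated feed) favours P.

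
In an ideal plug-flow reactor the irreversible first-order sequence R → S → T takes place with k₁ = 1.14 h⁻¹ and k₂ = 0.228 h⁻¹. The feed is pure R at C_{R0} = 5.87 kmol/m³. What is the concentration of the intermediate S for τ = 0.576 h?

The intermediate concentration in a first-order A→B→C sequence is C_S = k₁C_{R0}(e^(−k₁τ) − e^(−k₂τ))/(k₂−k₁).
e^(−k₁τ) = e^(−1.14×0.576) = e^(−0.6566) = 0.5186; e^(−k₂τ) = e^(−0.1313) = 0.8769.
C_S = 1.14×5.87/(0.228−1.14) × (0.5186−0.8769) = (-7.338)×(-0.3583) = 2.629 kmol/m³.

2.63 kmol/m³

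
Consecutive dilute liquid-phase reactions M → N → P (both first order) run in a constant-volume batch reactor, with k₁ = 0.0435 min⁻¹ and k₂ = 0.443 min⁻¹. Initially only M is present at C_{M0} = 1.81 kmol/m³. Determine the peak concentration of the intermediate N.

0.138 kmol/m³

Evaluating C_N at t_opt = ln(k₂/k₁)/(k₂−k₁) gives C_{N,max}/C_{M0} = (k₁/k₂)^[k₂/(k₂−k₁)].
= (0.0435/0.443)^(0.443/(0.443−0.0435)) = (0.09819)^(1.109) = 0.07627.
C_{N,max} = 0.07627×1.81 = 0.138 kmol/m³.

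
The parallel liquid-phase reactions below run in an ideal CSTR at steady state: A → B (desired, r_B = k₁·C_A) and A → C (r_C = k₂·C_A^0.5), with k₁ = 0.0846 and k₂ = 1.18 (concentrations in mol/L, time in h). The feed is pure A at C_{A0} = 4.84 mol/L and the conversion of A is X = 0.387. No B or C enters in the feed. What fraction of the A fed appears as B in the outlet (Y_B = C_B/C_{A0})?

0.0425

Exit C_A = C_{A0}(1−X) = 4.84×0.613 = 2.967 mol/L.
Rates in a CSTR are evaluated at the outlet concentration: r_B = 0.0846×2.967 = 0.2510, r_C = 1.18×2.967^0.5 = 2.033.
Fraction of consumed A going to B: r_B/(r_B+r_C) = 0.1099.
C_B = 0.1099·C_{A0}·X = 0.1099×4.84×0.387 = 0.206 mol/L; Y_B = C_B/C_{A0} = 0.0425.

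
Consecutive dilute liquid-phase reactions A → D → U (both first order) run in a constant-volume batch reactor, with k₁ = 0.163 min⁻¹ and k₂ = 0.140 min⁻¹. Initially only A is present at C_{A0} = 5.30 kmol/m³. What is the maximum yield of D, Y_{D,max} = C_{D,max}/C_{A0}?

0.396

Evaluating C_D at t_opt = ln(k₂/k₁)/(k₂−k₁) gives C_{D,max}/C_{A0} = (k₁/k₂)^[k₂/(k₂−k₁)].
= (0.163/0.140)^(0.140/(0.140−0.163)) = (1.164)^(-6.087) = 0.3962.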